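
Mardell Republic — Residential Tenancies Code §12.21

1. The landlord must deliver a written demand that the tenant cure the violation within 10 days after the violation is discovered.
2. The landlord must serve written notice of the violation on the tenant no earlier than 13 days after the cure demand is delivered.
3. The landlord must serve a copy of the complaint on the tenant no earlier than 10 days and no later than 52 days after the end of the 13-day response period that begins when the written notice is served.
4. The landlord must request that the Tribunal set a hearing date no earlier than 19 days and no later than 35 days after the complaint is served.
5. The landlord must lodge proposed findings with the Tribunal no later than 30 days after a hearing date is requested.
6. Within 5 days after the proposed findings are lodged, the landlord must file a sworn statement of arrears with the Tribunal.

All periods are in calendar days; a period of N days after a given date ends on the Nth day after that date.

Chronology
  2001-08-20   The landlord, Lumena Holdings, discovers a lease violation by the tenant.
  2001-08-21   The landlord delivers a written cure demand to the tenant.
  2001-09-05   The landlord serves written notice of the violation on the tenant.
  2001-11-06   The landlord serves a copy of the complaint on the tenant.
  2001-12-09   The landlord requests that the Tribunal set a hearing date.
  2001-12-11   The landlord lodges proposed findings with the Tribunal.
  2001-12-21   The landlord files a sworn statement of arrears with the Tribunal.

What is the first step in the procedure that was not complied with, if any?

(1) due by 2001-08-20 + 10 days = 2001-08-30; completed 2001-08-21, before the deadline.
(2) permitted from 2001-08-21 + 13 days = 2001-09-03 onward; 2001-09-05 is on or after that date.
(3) the permitted window runs from 2001-09-18 + 10 = 2001-09-28 to 2001-09-18 + 52 = 2001-11-09; done 2001-11-06 — within the window.
(4) the permitted window runs from 2001-11-06 + 19 = 2001-11-25 to 2001-11-06 + 35 = 2001-12-11; done 2001-12-09 — within the window.
(5) due by 2001-12-09 + 30 days = 2002-01-08; 2001-12-11 is within that limit.
(6) due by 2001-12-11 + 5 days = 2001-12-16; 2001-12-21 misses that deadline by 5 days.

Step 6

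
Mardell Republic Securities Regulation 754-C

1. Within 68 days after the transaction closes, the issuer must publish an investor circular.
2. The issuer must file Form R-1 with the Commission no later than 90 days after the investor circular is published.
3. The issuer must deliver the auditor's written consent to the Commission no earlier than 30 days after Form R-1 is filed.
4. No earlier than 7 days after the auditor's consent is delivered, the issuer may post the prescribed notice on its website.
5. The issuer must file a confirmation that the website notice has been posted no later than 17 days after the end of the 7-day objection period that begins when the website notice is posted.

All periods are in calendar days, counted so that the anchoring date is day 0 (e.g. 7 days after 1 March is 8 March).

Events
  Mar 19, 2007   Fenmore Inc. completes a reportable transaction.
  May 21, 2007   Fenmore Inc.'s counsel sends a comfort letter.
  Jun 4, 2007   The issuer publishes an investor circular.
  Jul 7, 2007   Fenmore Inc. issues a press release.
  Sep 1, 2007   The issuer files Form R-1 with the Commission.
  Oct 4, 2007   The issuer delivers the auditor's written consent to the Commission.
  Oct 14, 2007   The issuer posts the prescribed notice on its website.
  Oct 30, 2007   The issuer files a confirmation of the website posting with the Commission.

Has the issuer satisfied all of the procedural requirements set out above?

(1) due by Mar 19, 2007 + 68 days = May 26, 2007; Jun 4, 2007 misses that deadline by 9 days.

No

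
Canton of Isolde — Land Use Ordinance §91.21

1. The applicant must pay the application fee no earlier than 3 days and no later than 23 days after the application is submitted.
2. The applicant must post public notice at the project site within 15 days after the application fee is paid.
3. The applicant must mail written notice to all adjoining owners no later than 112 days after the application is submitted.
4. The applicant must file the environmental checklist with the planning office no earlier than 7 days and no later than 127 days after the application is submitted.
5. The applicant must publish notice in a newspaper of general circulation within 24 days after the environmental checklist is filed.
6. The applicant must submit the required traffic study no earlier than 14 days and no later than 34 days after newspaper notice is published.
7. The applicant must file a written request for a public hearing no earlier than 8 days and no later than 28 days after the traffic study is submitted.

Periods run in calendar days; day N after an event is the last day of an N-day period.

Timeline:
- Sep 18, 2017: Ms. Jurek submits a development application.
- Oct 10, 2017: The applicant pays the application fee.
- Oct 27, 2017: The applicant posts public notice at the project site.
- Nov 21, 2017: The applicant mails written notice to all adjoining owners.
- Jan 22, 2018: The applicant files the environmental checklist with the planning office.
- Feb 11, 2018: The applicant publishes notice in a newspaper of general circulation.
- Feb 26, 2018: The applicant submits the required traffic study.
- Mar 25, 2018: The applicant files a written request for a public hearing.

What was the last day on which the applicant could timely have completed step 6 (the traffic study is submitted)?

Step 6 runs from Feb 11, 2018, when newspaper notice is published. The window is 14–34 days after Feb 11, 2018; it closes on Mar 17, 2018.

Mar 17, 2018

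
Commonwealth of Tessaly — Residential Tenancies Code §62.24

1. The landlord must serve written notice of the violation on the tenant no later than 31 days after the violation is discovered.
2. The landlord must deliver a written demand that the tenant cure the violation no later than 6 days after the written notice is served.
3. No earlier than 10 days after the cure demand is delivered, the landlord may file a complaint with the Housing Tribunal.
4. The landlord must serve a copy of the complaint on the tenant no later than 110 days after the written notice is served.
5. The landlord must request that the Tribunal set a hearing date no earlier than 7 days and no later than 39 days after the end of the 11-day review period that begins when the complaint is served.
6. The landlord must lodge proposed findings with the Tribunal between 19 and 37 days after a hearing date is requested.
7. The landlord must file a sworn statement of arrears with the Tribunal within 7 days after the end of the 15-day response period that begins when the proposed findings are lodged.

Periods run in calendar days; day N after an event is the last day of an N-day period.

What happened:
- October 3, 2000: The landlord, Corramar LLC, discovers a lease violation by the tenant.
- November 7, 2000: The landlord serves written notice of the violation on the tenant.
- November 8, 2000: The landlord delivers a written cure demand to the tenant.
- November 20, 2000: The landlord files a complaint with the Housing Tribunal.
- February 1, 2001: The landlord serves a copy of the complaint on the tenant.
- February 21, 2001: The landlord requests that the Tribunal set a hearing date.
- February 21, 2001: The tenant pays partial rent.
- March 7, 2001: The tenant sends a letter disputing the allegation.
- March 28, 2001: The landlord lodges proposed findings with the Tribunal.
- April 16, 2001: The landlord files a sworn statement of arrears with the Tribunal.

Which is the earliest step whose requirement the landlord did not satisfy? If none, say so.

Step 1 — counting 31 days from October 3, 2000 (when the violation is discovered) gives a deadline of November 3, 2000; November 7, 2000 misses that deadline by 4 days.
The procedure was therefore not followed at step 1.

Step 1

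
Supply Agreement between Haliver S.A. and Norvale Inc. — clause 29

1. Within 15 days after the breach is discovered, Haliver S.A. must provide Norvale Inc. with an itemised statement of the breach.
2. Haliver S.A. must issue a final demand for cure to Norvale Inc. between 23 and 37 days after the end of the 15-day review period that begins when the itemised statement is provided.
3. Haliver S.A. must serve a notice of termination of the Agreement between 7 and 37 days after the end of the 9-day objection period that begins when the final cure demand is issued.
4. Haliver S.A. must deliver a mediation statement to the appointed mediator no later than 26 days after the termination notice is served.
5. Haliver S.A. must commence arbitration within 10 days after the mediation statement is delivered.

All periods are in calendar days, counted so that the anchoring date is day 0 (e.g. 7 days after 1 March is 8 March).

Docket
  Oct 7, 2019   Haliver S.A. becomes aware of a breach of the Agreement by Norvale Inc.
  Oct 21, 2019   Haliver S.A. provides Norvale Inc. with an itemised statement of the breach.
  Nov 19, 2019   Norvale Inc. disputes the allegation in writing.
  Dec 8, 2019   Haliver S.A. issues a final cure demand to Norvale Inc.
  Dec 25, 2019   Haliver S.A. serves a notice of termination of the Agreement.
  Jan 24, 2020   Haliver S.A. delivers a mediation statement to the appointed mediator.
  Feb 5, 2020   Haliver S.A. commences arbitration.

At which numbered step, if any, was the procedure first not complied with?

Step 1 — counting 15 days from Oct 7, 2019 (when the breach is discovered) gives a deadline of Oct 22, 2019; Oct 21, 2019 is within that limit.
Step 2 — 23 and 37 days from Nov 5, 2019 (end of the 15-day review period, which began when the itemised statement is provided on Oct 21, 2019) are Nov 28, 2019 and Dec 12, 2019 respectively; Dec 8, 2019 falls inside that range.
Step 3 — 7 and 37 days from Dec 17, 2019 (end of the 9-day objection period, which began when the final cure demand is issued on Dec 8, 2019) are Dec 24, 2019 and Jan 23, 2020 respectively; Dec 25, 2019 falls inside that range.
Step 4 — counting 26 days from Dec 25, 2019 (when the termination notice is served) gives a deadline of Jan 20, 2020; done Jan 24, 2020 — 4 days late.
The analysis stops there.

Step 4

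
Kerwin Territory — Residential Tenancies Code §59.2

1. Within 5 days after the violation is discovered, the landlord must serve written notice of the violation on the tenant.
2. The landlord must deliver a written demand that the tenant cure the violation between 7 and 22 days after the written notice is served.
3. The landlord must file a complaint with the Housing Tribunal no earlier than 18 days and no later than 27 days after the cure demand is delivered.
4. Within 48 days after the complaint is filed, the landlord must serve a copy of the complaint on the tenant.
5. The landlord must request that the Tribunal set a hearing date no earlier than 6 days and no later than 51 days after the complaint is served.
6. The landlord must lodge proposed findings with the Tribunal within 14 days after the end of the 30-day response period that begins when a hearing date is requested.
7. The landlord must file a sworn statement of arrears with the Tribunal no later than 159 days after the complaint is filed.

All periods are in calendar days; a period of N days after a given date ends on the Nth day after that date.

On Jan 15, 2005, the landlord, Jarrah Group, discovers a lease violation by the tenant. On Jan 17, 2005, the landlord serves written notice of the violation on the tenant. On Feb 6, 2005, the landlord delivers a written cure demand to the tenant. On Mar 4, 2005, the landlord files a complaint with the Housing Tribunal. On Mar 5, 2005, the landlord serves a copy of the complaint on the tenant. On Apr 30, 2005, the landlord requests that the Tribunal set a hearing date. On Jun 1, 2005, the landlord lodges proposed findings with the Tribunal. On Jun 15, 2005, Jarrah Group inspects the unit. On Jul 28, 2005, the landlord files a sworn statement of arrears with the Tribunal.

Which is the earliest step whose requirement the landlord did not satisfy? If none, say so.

Step 1: 5 days after Jan 15, 2005 (when the violation is discovered) is Jan 20, 2005; done Jan 17, 2005 — timely.
Step 2: the window is 7–22 days after Jan 17, 2005 (when the written notice is served), so Jan 24, 2005 through Feb 8, 2005; Feb 6, 2005 falls inside that range.
Step 3: the window is 18–27 days after Feb 6, 2005 (when the cure demand is delivered), so Feb 24, 2005 through Mar 5, 2005; done Mar 4, 2005, which is between those dates.
Step 4: 48 days after Mar 4, 2005 (when the complaint is filed) is Apr 21, 2005; done Mar 5, 2005 — timely.
Step 5: the window is 6–51 days after Mar 5, 2005 (when the complaint is served), so Mar 11, 2005 through Apr 25, 2005; done Apr 30, 2005 — 5 days after the window closed.

Step 5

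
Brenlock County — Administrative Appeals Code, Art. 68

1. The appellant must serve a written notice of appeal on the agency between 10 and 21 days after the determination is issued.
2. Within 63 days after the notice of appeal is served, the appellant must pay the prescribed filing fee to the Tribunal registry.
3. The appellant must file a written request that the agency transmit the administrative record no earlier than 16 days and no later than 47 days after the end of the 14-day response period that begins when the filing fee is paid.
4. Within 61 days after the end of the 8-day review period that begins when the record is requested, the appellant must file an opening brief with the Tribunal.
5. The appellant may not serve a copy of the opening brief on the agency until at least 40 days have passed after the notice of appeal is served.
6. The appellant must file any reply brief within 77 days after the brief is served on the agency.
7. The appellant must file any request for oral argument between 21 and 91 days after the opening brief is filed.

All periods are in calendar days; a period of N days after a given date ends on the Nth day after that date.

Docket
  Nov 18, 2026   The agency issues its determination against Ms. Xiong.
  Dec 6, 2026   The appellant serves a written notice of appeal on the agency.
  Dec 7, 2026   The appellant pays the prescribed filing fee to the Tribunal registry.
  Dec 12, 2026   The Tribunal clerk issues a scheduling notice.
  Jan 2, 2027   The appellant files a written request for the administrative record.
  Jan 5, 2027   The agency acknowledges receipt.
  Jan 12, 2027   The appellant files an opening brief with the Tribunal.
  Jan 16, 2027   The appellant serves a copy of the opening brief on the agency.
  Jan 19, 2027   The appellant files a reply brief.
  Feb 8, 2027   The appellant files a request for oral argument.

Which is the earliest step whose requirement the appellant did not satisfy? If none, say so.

Step 3

Step 1 — 10 and 21 days from Nov 18, 2026 (when the determination is issued) are Nov 28, 2026 and Dec 9, 2026 respectively; Dec 6, 2026 falls inside that range.
Step 2 — counting 63 days from Dec 6, 2026 (when the notice of appeal is served) gives a deadline of Feb 7, 2027; done Dec 7, 2026 — timely.
Step 3 — 16 and 47 days from Dec 21, 2026 (end of the 14-day response period, which began when the filing fee is paid on Dec 7, 2026) are Jan 6, 2027 and Feb 6, 2027 respectively; Jan 2, 2027 is 4 days too early.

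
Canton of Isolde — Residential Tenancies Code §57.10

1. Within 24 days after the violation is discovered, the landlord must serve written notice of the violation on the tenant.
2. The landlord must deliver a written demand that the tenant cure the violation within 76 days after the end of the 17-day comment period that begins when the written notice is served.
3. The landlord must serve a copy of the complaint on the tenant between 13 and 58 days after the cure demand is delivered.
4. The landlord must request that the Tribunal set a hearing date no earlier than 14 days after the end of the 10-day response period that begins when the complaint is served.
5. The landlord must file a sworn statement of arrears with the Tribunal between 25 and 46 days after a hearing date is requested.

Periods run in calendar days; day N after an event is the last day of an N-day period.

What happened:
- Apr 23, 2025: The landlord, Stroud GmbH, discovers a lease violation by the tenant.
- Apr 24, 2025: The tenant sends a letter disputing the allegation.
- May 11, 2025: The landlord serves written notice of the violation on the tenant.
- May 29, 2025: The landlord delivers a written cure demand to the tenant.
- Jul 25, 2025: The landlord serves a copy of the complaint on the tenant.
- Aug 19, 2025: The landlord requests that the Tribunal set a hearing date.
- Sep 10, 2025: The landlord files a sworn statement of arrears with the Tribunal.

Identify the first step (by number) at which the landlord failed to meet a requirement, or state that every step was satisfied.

Step 1 — counting 24 days from Apr 23, 2025 (when the violation is discovered) gives a deadline of May 17, 2025; done May 11, 2025 — timely.
Step 2 — counting 76 days from May 28, 2025 (end of the 17-day comment period, which began when the written notice is served on May 11, 2025) gives a deadline of Aug 12, 2025; May 29, 2025 is within that limit.
Step 3 — 13 and 58 days from May 29, 2025 (when the cure demand is delivered) are Jun 11, 2025 and Jul 26, 2025 respectively; done Jul 25, 2025 — within the window.
Step 4 — must wait 14 days from Aug 4, 2025 (end of the 10-day response period, which began when the complaint is served on Jul 25, 2025), so not before Aug 18, 2025; done Aug 19, 2025, after the minimum wait.
Step 5 — 25 and 46 days from Aug 19, 2025 (when a hearing date is requested) are Sep 13, 2025 and Oct 4, 2025 respectively; Sep 10, 2025 is 3 days too early.

Step 5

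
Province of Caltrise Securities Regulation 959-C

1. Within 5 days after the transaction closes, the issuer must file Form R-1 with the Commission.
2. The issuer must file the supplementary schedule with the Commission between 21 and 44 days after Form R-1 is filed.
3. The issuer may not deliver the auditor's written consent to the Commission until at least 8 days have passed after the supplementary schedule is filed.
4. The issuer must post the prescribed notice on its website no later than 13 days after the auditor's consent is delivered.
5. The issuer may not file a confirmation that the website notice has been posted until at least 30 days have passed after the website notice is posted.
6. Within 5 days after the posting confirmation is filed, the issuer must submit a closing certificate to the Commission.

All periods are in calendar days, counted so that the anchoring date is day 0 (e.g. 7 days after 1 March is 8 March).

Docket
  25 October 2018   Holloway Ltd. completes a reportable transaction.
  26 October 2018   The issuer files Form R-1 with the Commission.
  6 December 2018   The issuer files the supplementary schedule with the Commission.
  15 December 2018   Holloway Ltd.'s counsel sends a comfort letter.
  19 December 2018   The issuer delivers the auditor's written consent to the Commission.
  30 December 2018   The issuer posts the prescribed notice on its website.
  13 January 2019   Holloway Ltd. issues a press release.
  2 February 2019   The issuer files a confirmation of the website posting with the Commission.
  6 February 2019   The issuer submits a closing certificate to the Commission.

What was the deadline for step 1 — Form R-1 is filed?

Step 1 runs from 25 October 2018, when the transaction closes. 5 days after 25 October 2018 is 30 October 2018.

30 October 2018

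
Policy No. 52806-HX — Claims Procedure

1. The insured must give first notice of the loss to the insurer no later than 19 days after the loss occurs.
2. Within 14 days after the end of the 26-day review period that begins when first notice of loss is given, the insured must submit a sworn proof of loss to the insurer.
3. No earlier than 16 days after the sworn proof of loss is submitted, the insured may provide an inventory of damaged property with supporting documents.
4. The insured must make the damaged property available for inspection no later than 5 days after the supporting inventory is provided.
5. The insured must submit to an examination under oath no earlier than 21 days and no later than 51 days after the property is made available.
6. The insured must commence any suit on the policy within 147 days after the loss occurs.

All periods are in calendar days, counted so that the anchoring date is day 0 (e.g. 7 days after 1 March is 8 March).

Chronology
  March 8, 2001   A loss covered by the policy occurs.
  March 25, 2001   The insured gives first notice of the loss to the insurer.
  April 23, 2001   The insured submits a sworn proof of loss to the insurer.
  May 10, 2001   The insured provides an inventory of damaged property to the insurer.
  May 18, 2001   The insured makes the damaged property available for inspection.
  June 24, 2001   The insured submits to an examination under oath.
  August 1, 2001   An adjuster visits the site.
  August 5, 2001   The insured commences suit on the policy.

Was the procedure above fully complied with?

No

Step 1 — counting 19 days from March 8, 2001 (when the loss occurs) gives a deadline of March 27, 2001; done March 25, 2001 — timely.
Step 2 — counting 14 days from April 20, 2001 (end of the 26-day review period, which began when first notice of loss is given on March 25, 2001) gives a deadline of May 4, 2001; April 23, 2001 is within that limit.
Step 3 — must wait 16 days from April 23, 2001 (when the sworn proof of loss is submitted), so not before May 9, 2001; done May 10, 2001 — permitted.
Step 4 — counting 5 days from May 10, 2001 (when the supporting inventory is provided) gives a deadline of May 15, 2001; not done until May 18, 2001, 3 days after the deadline.
The analysis stops there.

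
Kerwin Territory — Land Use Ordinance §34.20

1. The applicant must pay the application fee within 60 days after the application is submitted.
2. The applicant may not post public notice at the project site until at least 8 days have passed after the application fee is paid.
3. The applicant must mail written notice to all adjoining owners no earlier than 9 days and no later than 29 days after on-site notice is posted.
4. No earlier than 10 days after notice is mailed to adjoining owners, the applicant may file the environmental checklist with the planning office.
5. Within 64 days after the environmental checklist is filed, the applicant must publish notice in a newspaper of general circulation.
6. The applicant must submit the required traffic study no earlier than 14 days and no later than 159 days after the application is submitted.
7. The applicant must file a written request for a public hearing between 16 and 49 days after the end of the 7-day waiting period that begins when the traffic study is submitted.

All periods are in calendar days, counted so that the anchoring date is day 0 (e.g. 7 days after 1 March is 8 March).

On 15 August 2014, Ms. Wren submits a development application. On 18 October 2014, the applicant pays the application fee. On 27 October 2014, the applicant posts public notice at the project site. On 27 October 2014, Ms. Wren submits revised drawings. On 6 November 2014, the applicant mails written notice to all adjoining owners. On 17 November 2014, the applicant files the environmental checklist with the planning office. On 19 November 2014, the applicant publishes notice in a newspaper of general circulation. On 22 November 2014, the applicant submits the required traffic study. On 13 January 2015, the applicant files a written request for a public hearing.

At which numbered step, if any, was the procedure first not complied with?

(1) due by 15 August 2014 + 60 days = 14 October 2014; done 18 October 2014 — 4 days late.
The analysis stops there.

Step 1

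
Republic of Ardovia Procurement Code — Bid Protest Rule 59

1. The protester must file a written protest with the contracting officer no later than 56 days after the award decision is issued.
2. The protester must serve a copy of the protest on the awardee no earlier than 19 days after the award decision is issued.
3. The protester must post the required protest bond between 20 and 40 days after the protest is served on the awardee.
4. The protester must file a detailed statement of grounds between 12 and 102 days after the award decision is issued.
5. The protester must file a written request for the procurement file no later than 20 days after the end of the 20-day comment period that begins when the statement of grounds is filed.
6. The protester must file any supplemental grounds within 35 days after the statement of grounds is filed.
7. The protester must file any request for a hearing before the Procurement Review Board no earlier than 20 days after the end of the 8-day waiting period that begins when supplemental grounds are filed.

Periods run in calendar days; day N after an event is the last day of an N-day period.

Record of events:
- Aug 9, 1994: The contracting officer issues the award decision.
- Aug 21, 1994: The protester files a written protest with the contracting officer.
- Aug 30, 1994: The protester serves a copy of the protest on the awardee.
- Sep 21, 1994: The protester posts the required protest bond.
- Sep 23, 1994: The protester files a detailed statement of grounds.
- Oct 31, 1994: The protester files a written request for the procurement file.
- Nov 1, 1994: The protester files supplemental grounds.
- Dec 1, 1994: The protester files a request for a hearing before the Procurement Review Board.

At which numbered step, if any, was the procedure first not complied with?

Step 6

Step 1: 56 days after Aug 9, 1994 (when the award decision is issued) is Oct 4, 1994; Aug 21, 1994 is within that limit.
Step 2: the earliest permitted date is 19 days after Aug 9, 1994 (when the award decision is issued), i.e. Aug 28, 1994; done Aug 30, 1994 — permitted.
Step 3: the window is 20–40 days after Aug 30, 1994 (when the protest is served on the awardee), so Sep 19, 1994 through Oct 9, 1994; done Sep 21, 1994 — within the window.
Step 4: the window is 12–102 days after Aug 9, 1994 (when the award decision is issued), so Aug 21, 1994 through Nov 19, 1994; done Sep 23, 1994, which is between those dates.
Step 5: 20 days after Oct 13, 1994 (end of the 20-day comment period, which began when the statement of grounds is filed on Sep 23, 1994) is Nov 2, 1994; done Oct 31, 1994 — timely.
Step 6: 35 days after Sep 23, 1994 (when the statement of grounds is filed) is Oct 28, 1994; Nov 1, 1994 misses that deadline by 4 days.
The analysis stops there.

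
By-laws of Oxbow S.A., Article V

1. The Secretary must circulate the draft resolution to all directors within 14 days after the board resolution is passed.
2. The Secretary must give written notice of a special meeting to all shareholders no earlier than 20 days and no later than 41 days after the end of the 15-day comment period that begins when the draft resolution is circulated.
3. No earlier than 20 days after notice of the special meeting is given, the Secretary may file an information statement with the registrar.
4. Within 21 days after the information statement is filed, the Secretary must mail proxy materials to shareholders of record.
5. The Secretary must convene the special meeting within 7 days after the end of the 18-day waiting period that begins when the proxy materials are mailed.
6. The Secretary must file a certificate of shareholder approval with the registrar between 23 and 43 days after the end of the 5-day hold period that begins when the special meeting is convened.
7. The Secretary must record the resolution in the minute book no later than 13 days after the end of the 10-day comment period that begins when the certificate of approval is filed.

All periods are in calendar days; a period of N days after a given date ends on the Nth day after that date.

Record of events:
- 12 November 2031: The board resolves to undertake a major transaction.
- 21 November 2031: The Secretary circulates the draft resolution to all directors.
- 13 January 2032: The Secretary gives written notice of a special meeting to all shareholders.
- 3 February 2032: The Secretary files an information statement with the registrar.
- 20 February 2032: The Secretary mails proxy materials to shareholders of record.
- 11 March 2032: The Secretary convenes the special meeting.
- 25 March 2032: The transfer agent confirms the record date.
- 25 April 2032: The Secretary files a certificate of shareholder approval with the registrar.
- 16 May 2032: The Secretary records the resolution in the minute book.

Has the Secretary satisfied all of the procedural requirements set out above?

Yes

(1) due by 12 November 2031 + 14 days = 26 November 2031; 21 November 2031 is within that limit.
(2) the permitted window runs from 6 December 2031 + 20 = 26 December 2031 to 6 December 2031 + 41 = 16 January 2032; 13 January 2032 falls inside that range.
(3) permitted from 13 January 2032 + 20 days = 2 February 2032 onward; done 3 February 2032, after the minimum wait.
(4) due by 3 February 2032 + 21 days = 24 February 2032; done 20 February 2032 — timely.
(5) due by 9 March 2032 + 7 days = 16 March 2032; 11 March 2032 is within that limit.
(6) the permitted window runs from 16 March 2032 + 23 = 8 April 2032 to 16 March 2032 + 43 = 28 April 2032; done 25 April 2032, which is between those dates.
(7) due by 5 May 2032 + 13 days = 18 May 2032; completed 16 May 2032, before the deadline.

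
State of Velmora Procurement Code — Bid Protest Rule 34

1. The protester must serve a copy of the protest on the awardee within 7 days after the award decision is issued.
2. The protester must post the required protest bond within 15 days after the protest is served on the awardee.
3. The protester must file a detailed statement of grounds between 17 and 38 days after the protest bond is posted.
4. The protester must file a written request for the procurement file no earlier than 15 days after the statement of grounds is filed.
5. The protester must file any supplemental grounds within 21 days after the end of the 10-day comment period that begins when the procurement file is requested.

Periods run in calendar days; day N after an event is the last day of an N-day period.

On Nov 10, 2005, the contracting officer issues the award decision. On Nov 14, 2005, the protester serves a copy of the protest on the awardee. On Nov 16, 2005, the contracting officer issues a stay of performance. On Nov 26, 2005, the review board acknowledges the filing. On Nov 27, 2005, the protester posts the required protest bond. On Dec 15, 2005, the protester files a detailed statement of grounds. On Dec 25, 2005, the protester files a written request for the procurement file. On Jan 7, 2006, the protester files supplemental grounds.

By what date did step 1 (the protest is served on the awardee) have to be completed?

Step 1 runs from Nov 10, 2005, when the award decision is issued. 7 days after Nov 10, 2005 is Nov 17, 2005.

Nov 17, 2005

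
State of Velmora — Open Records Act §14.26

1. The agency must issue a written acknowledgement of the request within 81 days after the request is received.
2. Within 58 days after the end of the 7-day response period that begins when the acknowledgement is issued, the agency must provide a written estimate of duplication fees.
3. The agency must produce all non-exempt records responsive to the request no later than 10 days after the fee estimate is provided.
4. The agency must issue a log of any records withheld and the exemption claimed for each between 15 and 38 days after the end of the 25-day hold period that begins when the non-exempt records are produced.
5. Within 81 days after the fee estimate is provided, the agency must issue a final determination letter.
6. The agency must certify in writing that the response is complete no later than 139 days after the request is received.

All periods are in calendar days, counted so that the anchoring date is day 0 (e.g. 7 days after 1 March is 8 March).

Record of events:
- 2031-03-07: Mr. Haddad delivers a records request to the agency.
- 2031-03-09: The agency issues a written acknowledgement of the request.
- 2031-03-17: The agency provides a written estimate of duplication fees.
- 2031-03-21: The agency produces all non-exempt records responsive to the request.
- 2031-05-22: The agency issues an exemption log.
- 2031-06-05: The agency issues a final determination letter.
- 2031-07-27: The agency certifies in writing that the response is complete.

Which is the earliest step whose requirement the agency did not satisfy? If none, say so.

Step 6

(1) due by 2031-03-07 + 81 days = 2031-05-27; done 2031-03-09 — timely.
(2) due by 2031-03-16 + 58 days = 2031-05-13; done 2031-03-17 — timely.
(3) due by 2031-03-17 + 10 days = 2031-03-27; 2031-03-21 is within that limit.
(4) the permitted window runs from 2031-04-15 + 15 = 2031-04-30 to 2031-04-15 + 38 = 2031-05-23; done 2031-05-22, which is between those dates.
(5) due by 2031-03-17 + 81 days = 2031-06-06; done 2031-06-05 — timely.
(6) due by 2031-03-07 + 139 days = 2031-07-24; 2031-07-27 misses that deadline by 3 days.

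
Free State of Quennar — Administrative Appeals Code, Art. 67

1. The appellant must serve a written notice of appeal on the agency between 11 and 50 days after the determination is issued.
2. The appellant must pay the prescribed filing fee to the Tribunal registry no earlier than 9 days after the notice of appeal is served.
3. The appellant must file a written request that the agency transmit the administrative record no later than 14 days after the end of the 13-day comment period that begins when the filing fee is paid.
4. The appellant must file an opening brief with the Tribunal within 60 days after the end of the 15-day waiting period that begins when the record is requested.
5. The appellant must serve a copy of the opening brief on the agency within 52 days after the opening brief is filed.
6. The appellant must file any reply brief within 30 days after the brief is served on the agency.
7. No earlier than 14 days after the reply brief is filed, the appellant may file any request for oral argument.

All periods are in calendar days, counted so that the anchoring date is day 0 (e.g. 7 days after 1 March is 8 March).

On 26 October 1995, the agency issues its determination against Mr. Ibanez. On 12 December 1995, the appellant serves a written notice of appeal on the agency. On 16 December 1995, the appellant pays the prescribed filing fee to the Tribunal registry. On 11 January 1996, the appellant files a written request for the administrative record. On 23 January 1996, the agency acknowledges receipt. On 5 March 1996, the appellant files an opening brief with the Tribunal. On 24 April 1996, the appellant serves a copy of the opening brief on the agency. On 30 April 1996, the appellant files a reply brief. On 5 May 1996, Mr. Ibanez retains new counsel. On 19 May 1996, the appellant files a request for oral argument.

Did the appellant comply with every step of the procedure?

No

Step 1 — 11 and 50 days from 26 October 1995 (when the determination is issued) are 6 November 1995 and 15 December 1995 respectively; 12 December 1995 falls inside that range.
Step 2 — must wait 9 days from 12 December 1995 (when the notice of appeal is served), so not before 21 December 1995; acted on 16 December 1995, 5 days prematurely.
The procedure was therefore not followed at step 2.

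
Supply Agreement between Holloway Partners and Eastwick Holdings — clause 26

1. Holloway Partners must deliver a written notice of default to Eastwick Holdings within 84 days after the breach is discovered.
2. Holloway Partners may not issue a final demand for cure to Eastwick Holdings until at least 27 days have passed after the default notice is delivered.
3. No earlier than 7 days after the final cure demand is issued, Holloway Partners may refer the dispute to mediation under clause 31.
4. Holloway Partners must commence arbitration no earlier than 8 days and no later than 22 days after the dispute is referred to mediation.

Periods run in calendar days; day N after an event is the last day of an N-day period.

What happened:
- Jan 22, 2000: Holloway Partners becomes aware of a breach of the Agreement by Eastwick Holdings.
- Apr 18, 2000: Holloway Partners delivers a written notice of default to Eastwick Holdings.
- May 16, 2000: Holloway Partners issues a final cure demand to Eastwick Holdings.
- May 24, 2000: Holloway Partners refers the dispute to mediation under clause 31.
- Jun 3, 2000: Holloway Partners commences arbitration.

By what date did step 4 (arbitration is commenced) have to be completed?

Jun 15, 2000

Step 4 runs from May 24, 2000, when the dispute is referred to mediation. The window is 8–22 days after May 24, 2000; it closes on Jun 15, 2000.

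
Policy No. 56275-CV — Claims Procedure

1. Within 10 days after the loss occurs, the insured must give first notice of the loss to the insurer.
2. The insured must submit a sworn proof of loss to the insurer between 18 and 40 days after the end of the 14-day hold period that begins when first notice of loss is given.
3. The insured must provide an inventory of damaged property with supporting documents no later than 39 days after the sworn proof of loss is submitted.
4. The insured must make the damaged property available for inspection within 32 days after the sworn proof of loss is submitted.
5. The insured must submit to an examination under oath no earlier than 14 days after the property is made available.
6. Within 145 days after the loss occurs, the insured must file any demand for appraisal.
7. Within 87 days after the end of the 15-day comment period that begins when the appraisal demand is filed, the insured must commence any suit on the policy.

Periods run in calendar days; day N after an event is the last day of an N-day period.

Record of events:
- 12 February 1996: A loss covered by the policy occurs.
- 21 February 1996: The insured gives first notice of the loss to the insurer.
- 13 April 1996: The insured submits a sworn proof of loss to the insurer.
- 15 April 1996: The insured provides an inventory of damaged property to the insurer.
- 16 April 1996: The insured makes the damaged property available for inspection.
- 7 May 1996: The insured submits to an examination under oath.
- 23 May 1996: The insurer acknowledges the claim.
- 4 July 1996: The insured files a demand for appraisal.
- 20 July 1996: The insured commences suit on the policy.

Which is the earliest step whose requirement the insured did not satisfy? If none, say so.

(1) due by 12 February 1996 + 10 days = 22 February 1996; done 21 February 1996 — timely.
(2) the permitted window runs from 6 March 1996 + 18 = 24 March 1996 to 6 March 1996 + 40 = 15 April 1996; done 13 April 1996, which is between those dates.
(3) due by 13 April 1996 + 39 days = 22 May 1996; done 15 April 1996 — timely.
(4) due by 13 April 1996 + 32 days = 15 May 1996; done 16 April 1996 — timely.
(5) permitted from 16 April 1996 + 14 days = 30 April 1996 onward; done 7 May 1996, after the minimum wait.
(6) due by 12 February 1996 + 145 days = 6 July 1996; 4 July 1996 is within that limit.
(7) due by 19 July 1996 + 87 days = 14 October 1996; 20 July 1996 is within that limit.

None — every step was satisfied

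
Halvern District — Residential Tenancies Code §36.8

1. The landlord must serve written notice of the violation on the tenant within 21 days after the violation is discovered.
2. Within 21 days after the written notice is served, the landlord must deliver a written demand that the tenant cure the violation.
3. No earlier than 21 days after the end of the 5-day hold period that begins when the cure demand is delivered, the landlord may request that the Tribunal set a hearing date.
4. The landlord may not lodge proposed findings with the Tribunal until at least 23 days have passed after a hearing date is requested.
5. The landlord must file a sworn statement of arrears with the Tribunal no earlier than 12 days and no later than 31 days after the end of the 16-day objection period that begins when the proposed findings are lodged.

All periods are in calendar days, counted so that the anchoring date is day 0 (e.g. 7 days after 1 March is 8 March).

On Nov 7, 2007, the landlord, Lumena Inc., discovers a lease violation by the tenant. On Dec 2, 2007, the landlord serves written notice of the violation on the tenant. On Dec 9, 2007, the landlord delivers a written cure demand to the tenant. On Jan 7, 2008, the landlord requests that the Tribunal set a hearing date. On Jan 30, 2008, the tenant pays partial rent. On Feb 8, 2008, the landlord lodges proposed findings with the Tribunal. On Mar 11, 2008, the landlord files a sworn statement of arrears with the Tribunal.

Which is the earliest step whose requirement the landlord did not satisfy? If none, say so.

Step 1

(1) due by Nov 7, 2007 + 21 days = Nov 28, 2007; done Dec 2, 2007 — 4 days late.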